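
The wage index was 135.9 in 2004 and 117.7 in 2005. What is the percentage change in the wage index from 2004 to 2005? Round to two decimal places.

-13.39%

Change = (117.7 − 135.9) / 135.9 × 100
       = -18.2 / 135.9 × 100 = -13.3922%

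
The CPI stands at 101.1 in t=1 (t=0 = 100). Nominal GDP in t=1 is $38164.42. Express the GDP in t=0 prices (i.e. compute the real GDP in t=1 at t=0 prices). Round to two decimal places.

Real = Nominal ÷ (Index/100) = 38164.42 ÷ (101.1/100)
     = 38164.42 ÷ 1.011 = 37749.1790

37749.18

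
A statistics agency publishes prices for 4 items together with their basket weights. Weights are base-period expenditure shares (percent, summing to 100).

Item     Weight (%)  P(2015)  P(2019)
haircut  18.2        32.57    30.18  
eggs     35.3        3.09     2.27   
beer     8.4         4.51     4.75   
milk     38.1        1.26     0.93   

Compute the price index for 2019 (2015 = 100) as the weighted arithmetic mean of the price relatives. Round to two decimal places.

79.77

haircut: 18.2 × (30.18/32.57) = 18.2 × 0.926620 = 16.8645
eggs: 35.3 × (2.27/3.09) = 35.3 × 0.734628 = 25.9324
beer: 8.4 × (4.75/4.51) = 8.4 × 1.053215 = 8.8470
milk: 38.1 × (0.93/1.26) = 38.1 × 0.738095 = 28.1214
Index = Σ wᵢ·(p₁ᵢ/p₀ᵢ) = 16.8645 + 25.9324 + 8.8470 + 28.1214 = 79.7653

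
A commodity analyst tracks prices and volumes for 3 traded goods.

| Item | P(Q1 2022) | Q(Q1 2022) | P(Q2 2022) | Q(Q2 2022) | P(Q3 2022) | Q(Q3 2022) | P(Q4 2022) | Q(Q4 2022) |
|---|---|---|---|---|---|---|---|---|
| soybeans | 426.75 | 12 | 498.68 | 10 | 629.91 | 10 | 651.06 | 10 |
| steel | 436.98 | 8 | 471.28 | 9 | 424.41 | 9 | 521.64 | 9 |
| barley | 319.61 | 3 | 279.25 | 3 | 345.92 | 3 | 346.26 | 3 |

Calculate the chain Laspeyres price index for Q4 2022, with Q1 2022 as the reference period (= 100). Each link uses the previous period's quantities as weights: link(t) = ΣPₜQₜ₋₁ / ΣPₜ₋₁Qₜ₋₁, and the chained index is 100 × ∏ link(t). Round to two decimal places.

134.55

Link Q1 2022→Q2 2022:
ΣP(Q2 2022)Q(Q1 2022) = 498.68×12 + 471.28×8 + 279.25×3 = 5984.16 + 3770.24 + 837.75 = 10592.15
ΣP(Q1 2022)Q(Q1 2022) = 426.75×12 + 436.98×8 + 319.61×3 = 5121 + 3495.84 + 958.83 = 9575.67
link = 10592.15/9575.67 = 1.106152
Link Q2 2022→Q3 2022:
ΣP(Q3 2022)Q(Q2 2022) = 629.91×10 + 424.41×9 + 345.92×3 = 6299.1 + 3819.69 + 1037.76 = 11156.55
ΣP(Q2 2022)Q(Q2 2022) = 498.68×10 + 471.28×9 + 279.25×3 = 4986.8 + 4241.52 + 837.75 = 10066.07
link = 11156.55/10066.07 = 1.108332
Link Q3 2022→Q4 2022:
ΣP(Q4 2022)Q(Q3 2022) = 651.06×10 + 521.64×9 + 346.26×3 = 6510.6 + 4694.76 + 1038.78 = 12244.14
ΣP(Q3 2022)Q(Q3 2022) = 629.91×10 + 424.41×9 + 345.92×3 = 6299.1 + 3819.69 + 1037.76 = 11156.55
link = 12244.14/11156.55 = 1.097484
Chained index = 100 × 1.106152 × 1.108332 × 1.097484 = 134.5499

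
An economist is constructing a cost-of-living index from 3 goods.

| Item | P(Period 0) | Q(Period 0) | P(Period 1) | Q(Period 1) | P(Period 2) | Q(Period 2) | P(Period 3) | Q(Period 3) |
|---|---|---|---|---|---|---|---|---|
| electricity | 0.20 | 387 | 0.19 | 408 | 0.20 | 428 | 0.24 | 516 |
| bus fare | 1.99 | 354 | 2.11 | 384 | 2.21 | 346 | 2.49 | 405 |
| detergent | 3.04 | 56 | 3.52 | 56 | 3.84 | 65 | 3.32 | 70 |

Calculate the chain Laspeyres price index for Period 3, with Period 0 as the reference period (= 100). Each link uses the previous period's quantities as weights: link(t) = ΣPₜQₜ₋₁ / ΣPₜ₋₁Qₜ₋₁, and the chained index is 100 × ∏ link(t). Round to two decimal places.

121.06

Link Period 0→Period 1:
ΣP(Period 1)Q(Period 0) = 0.19×387 + 2.11×354 + 3.52×56 = 73.53 + 746.94 + 197.12 = 1017.59
ΣP(Period 0)Q(Period 0) = 0.20×387 + 1.99×354 + 3.04×56 = 77.4 + 704.46 + 170.24 = 952.1
link = 1017.59/952.1 = 1.068785
Link Period 1→Period 2:
ΣP(Period 2)Q(Period 1) = 0.20×408 + 2.21×384 + 3.84×56 = 81.6 + 848.64 + 215.04 = 1145.28
ΣP(Period 1)Q(Period 1) = 0.19×408 + 2.11×384 + 3.52×56 = 77.52 + 810.24 + 197.12 = 1084.88
link = 1145.28/1084.88 = 1.055674
Link Period 2→Period 3:
ΣP(Period 3)Q(Period 2) = 0.24×428 + 2.49×346 + 3.32×65 = 102.72 + 861.54 + 215.8 = 1180.06
ΣP(Period 2)Q(Period 2) = 0.20×428 + 2.21×346 + 3.84×65 = 85.6 + 764.66 + 249.6 = 1099.86
link = 1180.06/1099.86 = 1.072918
Chained index = 100 × 1.068785 × 1.055674 × 1.072918 = 121.0562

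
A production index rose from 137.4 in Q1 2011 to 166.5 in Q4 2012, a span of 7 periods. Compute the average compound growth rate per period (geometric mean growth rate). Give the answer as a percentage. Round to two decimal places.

2.78%

Growth factor = (166.5/137.4)^(1/7) = (1.211790)^(1/7) = 1.027823
Growth rate = 1.027823 − 1 = 0.027823 = 2.7823%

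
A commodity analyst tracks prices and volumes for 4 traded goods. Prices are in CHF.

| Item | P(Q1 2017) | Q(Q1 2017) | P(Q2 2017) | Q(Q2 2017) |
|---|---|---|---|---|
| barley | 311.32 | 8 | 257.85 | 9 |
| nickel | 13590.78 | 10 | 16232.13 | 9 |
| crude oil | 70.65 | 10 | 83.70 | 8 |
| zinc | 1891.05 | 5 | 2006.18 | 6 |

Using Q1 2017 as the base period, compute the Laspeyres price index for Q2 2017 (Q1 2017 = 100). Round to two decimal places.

117.97

Laspeyres price index uses base-period quantities as weights.
ΣP(Q2 2017)·Q(Q1 2017) = 257.85×8 + 16232.13×10 + 83.70×10 + 2006.18×5 = 2062.8 + 162321.3 + 837 + 10030.9 = 175252
ΣP(Q1 2017)·Q(Q1 2017) = 311.32×8 + 13590.78×10 + 70.65×10 + 1891.05×5 = 2490.56 + 135907.8 + 706.5 + 9455.25 = 148560.11
Index = 175252 / 148560.11 × 100 = 117.9671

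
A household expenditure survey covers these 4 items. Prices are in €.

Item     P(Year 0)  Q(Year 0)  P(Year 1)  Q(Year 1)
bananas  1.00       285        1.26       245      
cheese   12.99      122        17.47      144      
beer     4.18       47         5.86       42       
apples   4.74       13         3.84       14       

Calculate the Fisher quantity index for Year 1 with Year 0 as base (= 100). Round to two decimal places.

Laspeyres component (base-period weights):
ΣP(Year 0)Q(Year 1) = 1.00×245 + 12.99×144 + 4.18×42 + 4.74×14 = 245 + 1870.56 + 175.56 + 66.36 = 2357.48
ΣP(Year 0)Q(Year 0) = 1.00×285 + 12.99×122 + 4.18×47 + 4.74×13 = 285 + 1584.78 + 196.46 + 61.62 = 2127.86
L = 2357.48 / 2127.86 × 100 = 110.7911
Paasche component (current-period weights):
ΣP(Year 1)Q(Year 1) = 1.26×245 + 17.47×144 + 5.86×42 + 3.84×14 = 308.7 + 2515.68 + 246.12 + 53.76 = 3124.26
ΣP(Year 1)Q(Year 0) = 1.26×285 + 17.47×122 + 5.86×47 + 3.84×13 = 359.1 + 2131.34 + 275.42 + 49.92 = 2815.78
P = 3124.26 / 2815.78 × 100 = 110.9554
Fisher = √(L × P) = √(110.7911 × 110.9554) = 110.8732

110.87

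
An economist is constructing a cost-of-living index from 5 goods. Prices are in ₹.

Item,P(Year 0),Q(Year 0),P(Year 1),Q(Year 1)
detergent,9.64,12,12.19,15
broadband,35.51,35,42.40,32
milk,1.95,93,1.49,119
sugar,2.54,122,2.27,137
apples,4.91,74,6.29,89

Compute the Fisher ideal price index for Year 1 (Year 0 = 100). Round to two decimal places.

Laspeyres component (base-period weights):
ΣP(Year 1)Q(Year 0) = 12.19×12 + 42.40×35 + 1.49×93 + 2.27×122 + 6.29×74 = 146.28 + 1484 + 138.57 + 276.94 + 465.46 = 2511.25
ΣP(Year 0)Q(Year 0) = 9.64×12 + 35.51×35 + 1.95×93 + 2.54×122 + 4.91×74 = 115.68 + 1242.85 + 181.35 + 309.88 + 363.34 = 2213.1
L = 2511.25 / 2213.1 × 100 = 113.4721
Paasche component (current-period weights):
ΣP(Year 1)Q(Year 1) = 12.19×15 + 42.40×32 + 1.49×119 + 2.27×137 + 6.29×89 = 182.85 + 1356.8 + 177.31 + 310.99 + 559.81 = 2587.76
ΣP(Year 0)Q(Year 1) = 9.64×15 + 35.51×32 + 1.95×119 + 2.54×137 + 4.91×89 = 144.6 + 1136.32 + 232.05 + 347.98 + 436.99 = 2297.94
P = 2587.76 / 2297.94 × 100 = 112.6122
Fisher = √(L × P) = √(113.4721 × 112.6122) = 113.0413

113.04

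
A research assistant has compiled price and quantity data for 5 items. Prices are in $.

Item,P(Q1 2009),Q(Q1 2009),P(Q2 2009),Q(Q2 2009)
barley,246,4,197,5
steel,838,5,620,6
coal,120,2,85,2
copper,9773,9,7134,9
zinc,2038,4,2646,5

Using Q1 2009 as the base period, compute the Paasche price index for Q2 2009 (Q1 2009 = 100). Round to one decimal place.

Paasche price index uses current-period quantities as weights.
ΣP(Q2 2009)·Q(Q2 2009) = 197×5 + 620×6 + 85×2 + 7134×9 + 2646×5 = 985 + 3720 + 170 + 64206 + 13230 = 82311
ΣP(Q1 2009)·Q(Q2 2009) = 246×5 + 838×6 + 120×2 + 9773×9 + 2038×5 = 1230 + 5028 + 240 + 87957 + 10190 = 104645
Index = 82311 / 104645 × 100 = 78.6574

78.7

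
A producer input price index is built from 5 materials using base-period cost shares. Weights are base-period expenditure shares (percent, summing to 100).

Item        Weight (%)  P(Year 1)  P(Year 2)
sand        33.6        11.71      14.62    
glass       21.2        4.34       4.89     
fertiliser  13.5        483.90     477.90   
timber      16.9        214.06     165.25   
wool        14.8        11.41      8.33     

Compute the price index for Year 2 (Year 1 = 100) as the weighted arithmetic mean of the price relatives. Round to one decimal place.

103.0

sand: 33.6 × (14.62/11.71) = 33.6 × 1.248506 = 41.9498
glass: 21.2 × (4.89/4.34) = 21.2 × 1.126728 = 23.8866
fertiliser: 13.5 × (477.90/483.90) = 13.5 × 0.987601 = 13.3326
timber: 16.9 × (165.25/214.06) = 16.9 × 0.771980 = 13.0465
wool: 14.8 × (8.33/11.41) = 14.8 × 0.730061 = 10.8049
Index = Σ wᵢ·(p₁ᵢ/p₀ᵢ) = 41.9498 + 23.8866 + 13.3326 + 13.0465 + 10.8049 = 103.0204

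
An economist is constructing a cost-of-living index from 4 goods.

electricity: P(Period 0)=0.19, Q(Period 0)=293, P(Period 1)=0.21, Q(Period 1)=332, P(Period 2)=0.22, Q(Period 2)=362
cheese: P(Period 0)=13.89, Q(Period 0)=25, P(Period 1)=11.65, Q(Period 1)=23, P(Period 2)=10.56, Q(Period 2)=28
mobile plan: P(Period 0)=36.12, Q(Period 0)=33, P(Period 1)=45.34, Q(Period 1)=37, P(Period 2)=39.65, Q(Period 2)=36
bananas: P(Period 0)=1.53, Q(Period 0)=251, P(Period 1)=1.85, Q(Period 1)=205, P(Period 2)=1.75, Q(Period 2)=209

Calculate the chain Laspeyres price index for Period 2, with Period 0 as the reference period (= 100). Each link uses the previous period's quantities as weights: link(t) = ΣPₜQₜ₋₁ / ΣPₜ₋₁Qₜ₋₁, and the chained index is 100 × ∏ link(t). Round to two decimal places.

Link Period 0→Period 1:
ΣP(Period 1)Q(Period 0) = 0.21×293 + 11.65×25 + 45.34×33 + 1.85×251 = 61.53 + 291.25 + 1496.22 + 464.35 = 2313.35
ΣP(Period 0)Q(Period 0) = 0.19×293 + 13.89×25 + 36.12×33 + 1.53×251 = 55.67 + 347.25 + 1191.96 + 384.03 = 1978.91
link = 2313.35/1978.91 = 1.169002
Link Period 1→Period 2:
ΣP(Period 2)Q(Period 1) = 0.22×332 + 10.56×23 + 39.65×37 + 1.75×205 = 73.04 + 242.88 + 1467.05 + 358.75 = 2141.72
ΣP(Period 1)Q(Period 1) = 0.21×332 + 11.65×23 + 45.34×37 + 1.85×205 = 69.72 + 267.95 + 1677.58 + 379.25 = 2394.5
link = 2141.72/2394.5 = 0.894433
Chained index = 100 × 1.169002 × 0.894433 = 104.5594

104.56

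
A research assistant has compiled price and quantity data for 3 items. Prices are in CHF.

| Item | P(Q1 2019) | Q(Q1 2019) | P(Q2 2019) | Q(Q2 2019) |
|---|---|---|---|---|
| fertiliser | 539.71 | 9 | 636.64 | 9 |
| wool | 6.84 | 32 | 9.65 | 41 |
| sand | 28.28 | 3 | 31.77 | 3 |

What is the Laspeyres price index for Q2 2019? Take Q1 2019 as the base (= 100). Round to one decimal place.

118.8

Laspeyres price index uses base-period quantities as weights.
ΣP(Q2 2019)·Q(Q1 2019) = 636.64×9 + 9.65×32 + 31.77×3 = 5729.76 + 308.8 + 95.31 = 6133.87
ΣP(Q1 2019)·Q(Q1 2019) = 539.71×9 + 6.84×32 + 28.28×3 = 4857.39 + 218.88 + 84.84 = 5161.11
Index = 6133.87 / 5161.11 × 100 = 118.8479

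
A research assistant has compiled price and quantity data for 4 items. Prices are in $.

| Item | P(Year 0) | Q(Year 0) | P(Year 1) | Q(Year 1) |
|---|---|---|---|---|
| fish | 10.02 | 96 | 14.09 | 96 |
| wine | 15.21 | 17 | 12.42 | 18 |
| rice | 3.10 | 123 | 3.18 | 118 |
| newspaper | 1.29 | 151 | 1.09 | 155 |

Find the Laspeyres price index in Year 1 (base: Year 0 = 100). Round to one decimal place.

118.0

Laspeyres price index uses base-period quantities as weights.
ΣP(Year 1)·Q(Year 0) = 14.09×96 + 12.42×17 + 3.18×123 + 1.09×151 = 1352.64 + 211.14 + 391.14 + 164.59 = 2119.51
ΣP(Year 0)·Q(Year 0) = 10.02×96 + 15.21×17 + 3.10×123 + 1.29×151 = 961.92 + 258.57 + 381.3 + 194.79 = 1796.58
Index = 2119.51 / 1796.58 × 100 = 117.9747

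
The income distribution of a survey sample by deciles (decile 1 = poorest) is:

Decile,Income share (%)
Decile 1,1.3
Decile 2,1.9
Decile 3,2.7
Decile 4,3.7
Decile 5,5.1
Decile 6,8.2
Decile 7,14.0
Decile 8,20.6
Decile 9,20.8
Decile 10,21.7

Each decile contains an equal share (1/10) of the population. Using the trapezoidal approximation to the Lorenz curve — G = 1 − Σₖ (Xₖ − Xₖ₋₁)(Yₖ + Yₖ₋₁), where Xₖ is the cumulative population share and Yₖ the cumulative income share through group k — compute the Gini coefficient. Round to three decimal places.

0.439

Cumulative income shares Yₖ: 0.0130, 0.0320, 0.0590, 0.0960, 0.1470, 0.2290, 0.3690, 0.5750, 0.7830, 1.0000
Σ (Xₖ−Xₖ₋₁)(Yₖ+Yₖ₋₁) = (1/10)(0.0130+0.0000) + (1/10)(0.0320+0.0130) + (1/10)(0.0590+0.0320) + (1/10)(0.0960+0.0590) + (1/10)(0.1470+0.0960) + (1/10)(0.2290+0.1470) + (1/10)(0.3690+0.2290) + (1/10)(0.5750+0.3690) + (1/10)(0.7830+0.5750) + (1/10)(1.0000+0.7830)
  = 0.0013 + 0.0045 + 0.0091 + 0.0155 + 0.0243 + 0.0376 + 0.0598 + 0.0944 + 0.1358 + 0.1783 = 0.5606
G = 1 − 0.5606 = 0.4394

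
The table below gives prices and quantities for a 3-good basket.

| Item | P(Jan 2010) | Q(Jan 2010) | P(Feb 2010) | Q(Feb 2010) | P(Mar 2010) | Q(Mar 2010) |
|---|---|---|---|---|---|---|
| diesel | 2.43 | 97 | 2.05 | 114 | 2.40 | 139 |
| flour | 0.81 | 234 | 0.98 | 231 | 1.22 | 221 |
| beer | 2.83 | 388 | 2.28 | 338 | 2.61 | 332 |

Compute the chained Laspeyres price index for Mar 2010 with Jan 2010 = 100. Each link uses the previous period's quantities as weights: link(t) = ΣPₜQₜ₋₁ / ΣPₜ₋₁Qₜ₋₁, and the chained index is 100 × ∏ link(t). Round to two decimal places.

Link Jan 2010→Feb 2010:
ΣP(Feb 2010)Q(Jan 2010) = 2.05×97 + 0.98×234 + 2.28×388 = 198.85 + 229.32 + 884.64 = 1312.81
ΣP(Jan 2010)Q(Jan 2010) = 2.43×97 + 0.81×234 + 2.83×388 = 235.71 + 189.54 + 1098.04 = 1523.29
link = 1312.81/1523.29 = 0.861825
Link Feb 2010→Mar 2010:
ΣP(Mar 2010)Q(Feb 2010) = 2.40×114 + 1.22×231 + 2.61×338 = 273.6 + 281.82 + 882.18 = 1437.6
ΣP(Feb 2010)Q(Feb 2010) = 2.05×114 + 0.98×231 + 2.28×338 = 233.7 + 226.38 + 770.64 = 1230.72
link = 1437.6/1230.72 = 1.168097
Chained index = 100 × 0.861825 × 1.168097 = 100.6695

100.67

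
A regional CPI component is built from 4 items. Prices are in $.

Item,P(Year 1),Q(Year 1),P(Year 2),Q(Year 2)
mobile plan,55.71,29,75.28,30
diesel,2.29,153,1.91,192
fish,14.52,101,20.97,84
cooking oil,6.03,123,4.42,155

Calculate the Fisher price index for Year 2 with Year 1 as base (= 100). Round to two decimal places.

120.97

Laspeyres component (base-period weights):
ΣP(Year 2)Q(Year 1) = 75.28×29 + 1.91×153 + 20.97×101 + 4.42×123 = 2183.12 + 292.23 + 2117.97 + 543.66 = 5136.98
ΣP(Year 1)Q(Year 1) = 55.71×29 + 2.29×153 + 14.52×101 + 6.03×123 = 1615.59 + 350.37 + 1466.52 + 741.69 = 4174.17
L = 5136.98 / 4174.17 × 100 = 123.0659
Paasche component (current-period weights):
ΣP(Year 2)Q(Year 2) = 75.28×30 + 1.91×192 + 20.97×84 + 4.42×155 = 2258.4 + 366.72 + 1761.48 + 685.1 = 5071.7
ΣP(Year 1)Q(Year 2) = 55.71×30 + 2.29×192 + 14.52×84 + 6.03×155 = 1671.3 + 439.68 + 1219.68 + 934.65 = 4265.31
P = 5071.7 / 4265.31 × 100 = 118.9058
Fisher = √(L × P) = √(123.0659 × 118.9058) = 120.9680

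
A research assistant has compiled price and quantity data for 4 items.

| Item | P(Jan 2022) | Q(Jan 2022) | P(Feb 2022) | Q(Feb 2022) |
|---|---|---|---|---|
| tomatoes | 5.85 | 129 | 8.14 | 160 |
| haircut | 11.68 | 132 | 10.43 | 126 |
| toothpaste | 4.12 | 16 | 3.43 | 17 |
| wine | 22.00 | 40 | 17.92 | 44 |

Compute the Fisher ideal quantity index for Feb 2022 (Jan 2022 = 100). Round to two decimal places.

107.27

Laspeyres component (base-period weights):
ΣP(Jan 2022)Q(Feb 2022) = 5.85×160 + 11.68×126 + 4.12×17 + 22.00×44 = 936 + 1471.68 + 70.04 + 968 = 3445.72
ΣP(Jan 2022)Q(Jan 2022) = 5.85×129 + 11.68×132 + 4.12×16 + 22.00×40 = 754.65 + 1541.76 + 65.92 + 880 = 3242.33
L = 3445.72 / 3242.33 × 100 = 106.2730
Paasche component (current-period weights):
ΣP(Feb 2022)Q(Feb 2022) = 8.14×160 + 10.43×126 + 3.43×17 + 17.92×44 = 1302.4 + 1314.18 + 58.31 + 788.48 = 3463.37
ΣP(Feb 2022)Q(Jan 2022) = 8.14×129 + 10.43×132 + 3.43×16 + 17.92×40 = 1050.06 + 1376.76 + 54.88 + 716.8 = 3198.5
P = 3463.37 / 3198.5 × 100 = 108.2811
Fisher = √(L × P) = √(106.2730 × 108.2811) = 107.2723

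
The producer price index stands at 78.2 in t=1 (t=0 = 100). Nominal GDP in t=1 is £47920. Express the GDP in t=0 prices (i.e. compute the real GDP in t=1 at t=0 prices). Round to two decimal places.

Real = Nominal ÷ (Index/100) = 47920 ÷ (78.2/100)
     = 47920 ÷ 0.782 = 61278.7724

61278.77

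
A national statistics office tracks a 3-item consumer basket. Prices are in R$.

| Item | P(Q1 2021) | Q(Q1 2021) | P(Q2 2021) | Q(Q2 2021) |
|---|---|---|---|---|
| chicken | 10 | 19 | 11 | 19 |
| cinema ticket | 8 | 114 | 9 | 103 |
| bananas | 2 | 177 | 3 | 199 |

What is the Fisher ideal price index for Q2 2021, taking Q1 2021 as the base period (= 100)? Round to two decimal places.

Laspeyres component (base-period weights):
ΣP(Q2 2021)Q(Q1 2021) = 11×19 + 9×114 + 3×177 = 209 + 1026 + 531 = 1766
ΣP(Q1 2021)Q(Q1 2021) = 10×19 + 8×114 + 2×177 = 190 + 912 + 354 = 1456
L = 1766 / 1456 × 100 = 121.2912
Paasche component (current-period weights):
ΣP(Q2 2021)Q(Q2 2021) = 11×19 + 9×103 + 3×199 = 209 + 927 + 597 = 1733
ΣP(Q1 2021)Q(Q2 2021) = 10×19 + 8×103 + 2×199 = 190 + 824 + 398 = 1412
P = 1733 / 1412 × 100 = 122.7337
Fisher = √(L × P) = √(121.2912 × 122.7337) = 122.0103

122.01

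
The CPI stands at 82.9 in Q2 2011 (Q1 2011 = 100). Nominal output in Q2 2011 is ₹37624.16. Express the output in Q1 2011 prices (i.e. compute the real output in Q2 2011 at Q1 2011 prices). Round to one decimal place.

Real = Nominal ÷ (Index/100) = 37624.16 ÷ (82.9/100)
     = 37624.16 ÷ 0.829 = 45384.9940

45385.0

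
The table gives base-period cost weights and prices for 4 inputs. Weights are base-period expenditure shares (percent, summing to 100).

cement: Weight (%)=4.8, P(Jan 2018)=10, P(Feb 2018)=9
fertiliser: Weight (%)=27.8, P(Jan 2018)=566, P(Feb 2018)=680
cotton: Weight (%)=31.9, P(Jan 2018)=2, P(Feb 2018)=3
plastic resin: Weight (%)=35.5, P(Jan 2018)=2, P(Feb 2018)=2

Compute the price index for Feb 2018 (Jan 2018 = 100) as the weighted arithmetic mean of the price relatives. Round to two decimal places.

cement: 4.8 × (9/10) = 4.8 × 0.900000 = 4.3200
fertiliser: 27.8 × (680/566) = 27.8 × 1.201413 = 33.3993
cotton: 31.9 × (3/2) = 31.9 × 1.500000 = 47.8500
plastic resin: 35.5 × (2/2) = 35.5 × 1.000000 = 35.5000
Index = Σ wᵢ·(p₁ᵢ/p₀ᵢ) = 4.3200 + 33.3993 + 47.8500 + 35.5000 = 121.0693

121.07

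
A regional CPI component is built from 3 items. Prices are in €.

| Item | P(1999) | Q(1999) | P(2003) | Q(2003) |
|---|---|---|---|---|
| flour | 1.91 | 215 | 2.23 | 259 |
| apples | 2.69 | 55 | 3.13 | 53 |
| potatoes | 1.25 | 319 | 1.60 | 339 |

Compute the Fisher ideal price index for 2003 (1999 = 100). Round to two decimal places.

121.28

Laspeyres component (base-period weights):
ΣP(2003)Q(1999) = 2.23×215 + 3.13×55 + 1.60×319 = 479.45 + 172.15 + 510.4 = 1162
ΣP(1999)Q(1999) = 1.91×215 + 2.69×55 + 1.25×319 = 410.65 + 147.95 + 398.75 = 957.35
L = 1162 / 957.35 × 100 = 121.3767
Paasche component (current-period weights):
ΣP(2003)Q(2003) = 2.23×259 + 3.13×53 + 1.60×339 = 577.57 + 165.89 + 542.4 = 1285.86
ΣP(1999)Q(2003) = 1.91×259 + 2.69×53 + 1.25×339 = 494.69 + 142.57 + 423.75 = 1061.01
P = 1285.86 / 1061.01 × 100 = 121.1921
Fisher = √(L × P) = √(121.3767 × 121.1921) = 121.2844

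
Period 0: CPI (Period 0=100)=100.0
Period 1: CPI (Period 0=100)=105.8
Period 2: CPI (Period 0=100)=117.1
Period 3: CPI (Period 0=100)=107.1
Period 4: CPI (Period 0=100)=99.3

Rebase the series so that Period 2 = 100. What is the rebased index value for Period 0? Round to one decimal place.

85.4

Rebased(Period 0) = 100.0 / 117.1 × 100 = 85.3971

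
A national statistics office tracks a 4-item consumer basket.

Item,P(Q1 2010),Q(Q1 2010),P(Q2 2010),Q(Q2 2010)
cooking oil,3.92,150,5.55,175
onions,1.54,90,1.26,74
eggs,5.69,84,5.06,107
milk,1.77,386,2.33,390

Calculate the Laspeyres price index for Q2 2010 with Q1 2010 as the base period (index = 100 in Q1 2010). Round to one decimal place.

120.3

Laspeyres price index uses base-period quantities as weights.
ΣP(Q2 2010)·Q(Q1 2010) = 5.55×150 + 1.26×90 + 5.06×84 + 2.33×386 = 832.5 + 113.4 + 425.04 + 899.38 = 2270.32
ΣP(Q1 2010)·Q(Q1 2010) = 3.92×150 + 1.54×90 + 5.69×84 + 1.77×386 = 588 + 138.6 + 477.96 + 683.22 = 1887.78
Index = 2270.32 / 1887.78 × 100 = 120.2640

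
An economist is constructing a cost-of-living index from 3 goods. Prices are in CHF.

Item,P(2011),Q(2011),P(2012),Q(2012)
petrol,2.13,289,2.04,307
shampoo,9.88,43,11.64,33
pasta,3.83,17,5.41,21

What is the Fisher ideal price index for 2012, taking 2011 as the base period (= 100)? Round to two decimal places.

106.46

Laspeyres component (base-period weights):
ΣP(2012)Q(2011) = 2.04×289 + 11.64×43 + 5.41×17 = 589.56 + 500.52 + 91.97 = 1182.05
ΣP(2011)Q(2011) = 2.13×289 + 9.88×43 + 3.83×17 = 615.57 + 424.84 + 65.11 = 1105.52
L = 1182.05 / 1105.52 × 100 = 106.9225
Paasche component (current-period weights):
ΣP(2012)Q(2012) = 2.04×307 + 11.64×33 + 5.41×21 = 626.28 + 384.12 + 113.61 = 1124.01
ΣP(2011)Q(2012) = 2.13×307 + 9.88×33 + 3.83×21 = 653.91 + 326.04 + 80.43 = 1060.38
P = 1124.01 / 1060.38 × 100 = 106.0007
Fisher = √(L × P) = √(106.9225 × 106.0007) = 106.4606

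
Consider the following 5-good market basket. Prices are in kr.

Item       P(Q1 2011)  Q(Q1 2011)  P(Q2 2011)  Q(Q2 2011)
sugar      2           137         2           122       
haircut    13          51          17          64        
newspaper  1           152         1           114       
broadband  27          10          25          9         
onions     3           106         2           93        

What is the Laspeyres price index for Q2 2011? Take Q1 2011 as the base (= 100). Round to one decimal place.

104.7

Laspeyres price index uses base-period quantities as weights.
ΣP(Q2 2011)·Q(Q1 2011) = 2×137 + 17×51 + 1×152 + 25×10 + 2×106 = 274 + 867 + 152 + 250 + 212 = 1755
ΣP(Q1 2011)·Q(Q1 2011) = 2×137 + 13×51 + 1×152 + 27×10 + 3×106 = 274 + 663 + 152 + 270 + 318 = 1677
Index = 1755 / 1677 × 100 = 104.6512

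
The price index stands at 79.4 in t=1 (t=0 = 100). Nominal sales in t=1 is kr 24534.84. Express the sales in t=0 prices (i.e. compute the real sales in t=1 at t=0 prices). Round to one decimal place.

30900.3

Real = Nominal ÷ (Index/100) = 24534.84 ÷ (79.4/100)
     = 24534.84 ÷ 0.794 = 30900.3023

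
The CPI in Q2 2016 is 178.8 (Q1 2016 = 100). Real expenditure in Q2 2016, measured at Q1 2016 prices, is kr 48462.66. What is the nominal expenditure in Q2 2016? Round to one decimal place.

Nominal = Real × (Index/100) = 48462.66 × (178.8/100)
        = 48462.66 × 1.788 = 86651.2361

86651.2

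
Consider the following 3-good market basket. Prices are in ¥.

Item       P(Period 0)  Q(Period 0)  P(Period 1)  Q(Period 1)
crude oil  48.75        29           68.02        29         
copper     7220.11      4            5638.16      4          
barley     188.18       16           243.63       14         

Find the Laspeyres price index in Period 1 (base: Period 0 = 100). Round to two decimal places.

Laspeyres price index uses base-period quantities as weights.
ΣP(Period 1)·Q(Period 0) = 68.02×29 + 5638.16×4 + 243.63×16 = 1972.58 + 22552.64 + 3898.08 = 28423.3
ΣP(Period 0)·Q(Period 0) = 48.75×29 + 7220.11×4 + 188.18×16 = 1413.75 + 28880.44 + 3010.88 = 33305.07
Index = 28423.3 / 33305.07 × 100 = 85.3423

85.34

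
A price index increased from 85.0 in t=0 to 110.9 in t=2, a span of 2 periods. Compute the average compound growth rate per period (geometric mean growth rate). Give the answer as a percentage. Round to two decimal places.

Growth factor = (110.9/85.0)^(1/2) = (1.304706)^(1/2) = 1.142237
Growth rate = 1.142237 − 1 = 0.142237 = 14.2237%

14.22%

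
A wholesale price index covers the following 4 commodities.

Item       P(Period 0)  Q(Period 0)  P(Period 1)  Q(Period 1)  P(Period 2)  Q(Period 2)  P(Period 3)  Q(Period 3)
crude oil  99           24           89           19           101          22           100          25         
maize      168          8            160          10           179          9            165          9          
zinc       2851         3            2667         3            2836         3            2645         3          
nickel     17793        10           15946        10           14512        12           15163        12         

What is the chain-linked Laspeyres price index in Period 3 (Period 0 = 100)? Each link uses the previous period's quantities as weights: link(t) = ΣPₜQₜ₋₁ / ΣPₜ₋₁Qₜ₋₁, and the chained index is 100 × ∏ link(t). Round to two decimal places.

Link Period 0→Period 1:
ΣP(Period 1)Q(Period 0) = 89×24 + 160×8 + 2667×3 + 15946×10 = 2136 + 1280 + 8001 + 159460 = 170877
ΣP(Period 0)Q(Period 0) = 99×24 + 168×8 + 2851×3 + 17793×10 = 2376 + 1344 + 8553 + 177930 = 190203
link = 170877/190203 = 0.898393
Link Period 1→Period 2:
ΣP(Period 2)Q(Period 1) = 101×19 + 179×10 + 2836×3 + 14512×10 = 1919 + 1790 + 8508 + 145120 = 157337
ΣP(Period 1)Q(Period 1) = 89×19 + 160×10 + 2667×3 + 15946×10 = 1691 + 1600 + 8001 + 159460 = 170752
link = 157337/170752 = 0.921436
Link Period 2→Period 3:
ΣP(Period 3)Q(Period 2) = 100×22 + 165×9 + 2645×3 + 15163×12 = 2200 + 1485 + 7935 + 181956 = 193576
ΣP(Period 2)Q(Period 2) = 101×22 + 179×9 + 2836×3 + 14512×12 = 2222 + 1611 + 8508 + 174144 = 186485
link = 193576/186485 = 1.038025
Chained index = 100 × 0.898393 × 0.921436 × 1.038025 = 85.9288

85.93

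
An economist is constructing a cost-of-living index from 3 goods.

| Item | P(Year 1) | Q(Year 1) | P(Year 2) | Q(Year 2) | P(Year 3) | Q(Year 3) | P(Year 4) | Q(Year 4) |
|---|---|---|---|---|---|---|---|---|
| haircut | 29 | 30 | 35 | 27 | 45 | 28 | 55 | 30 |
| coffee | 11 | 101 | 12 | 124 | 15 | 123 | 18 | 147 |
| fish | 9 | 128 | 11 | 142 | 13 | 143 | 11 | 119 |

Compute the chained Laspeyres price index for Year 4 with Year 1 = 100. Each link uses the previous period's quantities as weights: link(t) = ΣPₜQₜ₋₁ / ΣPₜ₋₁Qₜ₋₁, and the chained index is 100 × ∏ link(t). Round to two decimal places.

154.84

Link Year 1→Year 2:
ΣP(Year 2)Q(Year 1) = 35×30 + 12×101 + 11×128 = 1050 + 1212 + 1408 = 3670
ΣP(Year 1)Q(Year 1) = 29×30 + 11×101 + 9×128 = 870 + 1111 + 1152 = 3133
link = 3670/3133 = 1.171401
Link Year 2→Year 3:
ΣP(Year 3)Q(Year 2) = 45×27 + 15×124 + 13×142 = 1215 + 1860 + 1846 = 4921
ΣP(Year 2)Q(Year 2) = 35×27 + 12×124 + 11×142 = 945 + 1488 + 1562 = 3995
link = 4921/3995 = 1.231790
Link Year 3→Year 4:
ΣP(Year 4)Q(Year 3) = 55×28 + 18×123 + 11×143 = 1540 + 2214 + 1573 = 5327
ΣP(Year 3)Q(Year 3) = 45×28 + 15×123 + 13×143 = 1260 + 1845 + 1859 = 4964
link = 5327/4964 = 1.073127
Chained index = 100 × 1.171401 × 1.231790 × 1.073127 = 154.8436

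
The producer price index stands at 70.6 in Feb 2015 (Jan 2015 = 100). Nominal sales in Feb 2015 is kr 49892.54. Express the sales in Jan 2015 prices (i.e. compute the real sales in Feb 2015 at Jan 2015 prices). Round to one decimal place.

Real = Nominal ÷ (Index/100) = 49892.54 ÷ (70.6/100)
     = 49892.54 ÷ 0.706 = 70669.3201

70669.3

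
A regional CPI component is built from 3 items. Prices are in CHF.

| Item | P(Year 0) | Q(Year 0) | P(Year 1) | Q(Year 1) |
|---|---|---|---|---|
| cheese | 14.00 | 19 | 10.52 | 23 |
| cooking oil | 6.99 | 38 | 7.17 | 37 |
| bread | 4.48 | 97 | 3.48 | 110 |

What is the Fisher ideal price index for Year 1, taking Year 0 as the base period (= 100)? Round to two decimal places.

Laspeyres component (base-period weights):
ΣP(Year 1)Q(Year 0) = 10.52×19 + 7.17×38 + 3.48×97 = 199.88 + 272.46 + 337.56 = 809.9
ΣP(Year 0)Q(Year 0) = 14.00×19 + 6.99×38 + 4.48×97 = 266 + 265.62 + 434.56 = 966.18
L = 809.9 / 966.18 × 100 = 83.8250
Paasche component (current-period weights):
ΣP(Year 1)Q(Year 1) = 10.52×23 + 7.17×37 + 3.48×110 = 241.96 + 265.29 + 382.8 = 890.05
ΣP(Year 0)Q(Year 1) = 14.00×23 + 6.99×37 + 4.48×110 = 322 + 258.63 + 492.8 = 1073.43
P = 890.05 / 1073.43 × 100 = 82.9164
Fisher = √(L × P) = √(83.8250 × 82.9164) = 83.3695

83.37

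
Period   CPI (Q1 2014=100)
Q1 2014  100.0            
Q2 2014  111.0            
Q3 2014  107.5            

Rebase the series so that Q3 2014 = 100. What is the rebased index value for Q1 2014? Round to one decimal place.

93.0

Rebased(Q1 2014) = 100.0 / 107.5 × 100 = 93.0233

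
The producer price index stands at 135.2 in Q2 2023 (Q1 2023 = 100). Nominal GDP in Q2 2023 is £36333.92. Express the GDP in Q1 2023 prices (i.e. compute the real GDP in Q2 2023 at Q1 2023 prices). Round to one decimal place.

26874.2

Real = Nominal ÷ (Index/100) = 36333.92 ÷ (135.2/100)
     = 36333.92 ÷ 1.352 = 26874.2012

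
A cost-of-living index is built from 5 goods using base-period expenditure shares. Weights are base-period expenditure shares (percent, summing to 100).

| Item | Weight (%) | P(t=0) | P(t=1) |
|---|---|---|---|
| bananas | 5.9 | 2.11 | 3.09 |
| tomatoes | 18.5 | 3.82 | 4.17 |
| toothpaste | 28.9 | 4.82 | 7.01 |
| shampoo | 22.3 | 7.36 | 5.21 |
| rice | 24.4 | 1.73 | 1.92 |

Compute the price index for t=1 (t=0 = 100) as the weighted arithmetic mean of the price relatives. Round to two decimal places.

bananas: 5.9 × (3.09/2.11) = 5.9 × 1.464455 = 8.6403
tomatoes: 18.5 × (4.17/3.82) = 18.5 × 1.091623 = 20.1950
toothpaste: 28.9 × (7.01/4.82) = 28.9 × 1.454357 = 42.0309
shampoo: 22.3 × (5.21/7.36) = 22.3 × 0.707880 = 15.7857
rice: 24.4 × (1.92/1.73) = 24.4 × 1.109827 = 27.0798
Index = Σ wᵢ·(p₁ᵢ/p₀ᵢ) = 8.6403 + 20.1950 + 42.0309 + 15.7857 + 27.0798 = 113.7317

113.73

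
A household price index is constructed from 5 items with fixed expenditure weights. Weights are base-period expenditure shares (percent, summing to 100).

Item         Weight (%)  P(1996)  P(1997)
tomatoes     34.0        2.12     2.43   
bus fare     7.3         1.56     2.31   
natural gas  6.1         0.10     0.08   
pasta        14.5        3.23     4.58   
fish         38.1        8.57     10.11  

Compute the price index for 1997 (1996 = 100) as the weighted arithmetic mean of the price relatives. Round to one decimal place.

120.2

tomatoes: 34.0 × (2.43/2.12) = 34.0 × 1.146226 = 38.9717
bus fare: 7.3 × (2.31/1.56) = 7.3 × 1.480769 = 10.8096
natural gas: 6.1 × (0.08/0.10) = 6.1 × 0.800000 = 4.8800
pasta: 14.5 × (4.58/3.23) = 14.5 × 1.417957 = 20.5604
fish: 38.1 × (10.11/8.57) = 38.1 × 1.179697 = 44.9464
Index = Σ wᵢ·(p₁ᵢ/p₀ᵢ) = 38.9717 + 10.8096 + 4.8800 + 20.5604 + 44.9464 = 120.1681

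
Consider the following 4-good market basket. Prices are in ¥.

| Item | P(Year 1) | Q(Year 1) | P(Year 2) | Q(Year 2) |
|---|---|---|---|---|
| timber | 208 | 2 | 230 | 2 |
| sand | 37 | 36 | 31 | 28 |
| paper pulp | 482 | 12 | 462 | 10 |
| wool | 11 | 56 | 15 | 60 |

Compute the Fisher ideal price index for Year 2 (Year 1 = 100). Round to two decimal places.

98.24

Laspeyres component (base-period weights):
ΣP(Year 2)Q(Year 1) = 230×2 + 31×36 + 462×12 + 15×56 = 460 + 1116 + 5544 + 840 = 7960
ΣP(Year 1)Q(Year 1) = 208×2 + 37×36 + 482×12 + 11×56 = 416 + 1332 + 5784 + 616 = 8148
L = 7960 / 8148 × 100 = 97.6927
Paasche component (current-period weights):
ΣP(Year 2)Q(Year 2) = 230×2 + 31×28 + 462×10 + 15×60 = 460 + 868 + 4620 + 900 = 6848
ΣP(Year 1)Q(Year 2) = 208×2 + 37×28 + 482×10 + 11×60 = 416 + 1036 + 4820 + 660 = 6932
P = 6848 / 6932 × 100 = 98.7882
Fisher = √(L × P) = √(97.6927 × 98.7882) = 98.2389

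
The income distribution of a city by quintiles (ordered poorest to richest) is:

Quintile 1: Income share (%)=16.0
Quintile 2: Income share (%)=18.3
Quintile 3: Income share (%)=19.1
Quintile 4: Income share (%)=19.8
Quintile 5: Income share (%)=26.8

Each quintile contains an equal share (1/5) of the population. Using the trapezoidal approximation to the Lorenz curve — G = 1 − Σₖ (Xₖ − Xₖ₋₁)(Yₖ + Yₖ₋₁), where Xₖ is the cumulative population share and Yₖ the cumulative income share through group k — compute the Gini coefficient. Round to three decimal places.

0.092

Cumulative income shares Yₖ: 0.1600, 0.3430, 0.5340, 0.7320, 1.0000
Σ (Xₖ−Xₖ₋₁)(Yₖ+Yₖ₋₁) = (1/5)(0.1600+0.0000) + (1/5)(0.3430+0.1600) + (1/5)(0.5340+0.3430) + (1/5)(0.7320+0.5340) + (1/5)(1.0000+0.7320)
  = 0.0320 + 0.1006 + 0.1754 + 0.2532 + 0.3464 = 0.9076
G = 1 − 0.9076 = 0.0924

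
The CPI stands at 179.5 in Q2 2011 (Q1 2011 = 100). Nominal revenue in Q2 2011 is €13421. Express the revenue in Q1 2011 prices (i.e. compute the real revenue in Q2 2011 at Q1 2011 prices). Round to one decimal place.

Real = Nominal ÷ (Index/100) = 13421 ÷ (179.5/100)
     = 13421 ÷ 1.795 = 7476.8802

7476.9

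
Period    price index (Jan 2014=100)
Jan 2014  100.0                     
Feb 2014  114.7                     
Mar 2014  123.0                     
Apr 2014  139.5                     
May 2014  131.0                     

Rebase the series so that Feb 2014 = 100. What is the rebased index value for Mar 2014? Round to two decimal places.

Rebased(Mar 2014) = 123.0 / 114.7 × 100 = 107.2363

107.24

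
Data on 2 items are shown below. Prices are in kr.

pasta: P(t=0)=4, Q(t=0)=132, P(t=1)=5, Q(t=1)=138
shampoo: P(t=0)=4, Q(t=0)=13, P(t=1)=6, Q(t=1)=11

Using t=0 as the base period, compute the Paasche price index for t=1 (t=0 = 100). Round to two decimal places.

126.85

Paasche price index uses current-period quantities as weights.
ΣP(t=1)·Q(t=1) = 5×138 + 6×11 = 690 + 66 = 756
ΣP(t=0)·Q(t=1) = 4×138 + 4×11 = 552 + 44 = 596
Index = 756 / 596 × 100 = 126.8456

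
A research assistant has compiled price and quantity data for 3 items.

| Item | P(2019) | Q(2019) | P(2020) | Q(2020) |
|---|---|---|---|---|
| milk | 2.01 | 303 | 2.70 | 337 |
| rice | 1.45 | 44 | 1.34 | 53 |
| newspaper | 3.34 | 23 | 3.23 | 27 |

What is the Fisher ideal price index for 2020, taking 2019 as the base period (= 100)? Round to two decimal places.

126.70

Laspeyres component (base-period weights):
ΣP(2020)Q(2019) = 2.70×303 + 1.34×44 + 3.23×23 = 818.1 + 58.96 + 74.29 = 951.35
ΣP(2019)Q(2019) = 2.01×303 + 1.45×44 + 3.34×23 = 609.03 + 63.8 + 76.82 = 749.65
L = 951.35 / 749.65 × 100 = 126.9059
Paasche component (current-period weights):
ΣP(2020)Q(2020) = 2.70×337 + 1.34×53 + 3.23×27 = 909.9 + 71.02 + 87.21 = 1068.13
ΣP(2019)Q(2020) = 2.01×337 + 1.45×53 + 3.34×27 = 677.37 + 76.85 + 90.18 = 844.4
P = 1068.13 / 844.4 × 100 = 126.4957
Fisher = √(L × P) = √(126.9059 × 126.4957) = 126.7006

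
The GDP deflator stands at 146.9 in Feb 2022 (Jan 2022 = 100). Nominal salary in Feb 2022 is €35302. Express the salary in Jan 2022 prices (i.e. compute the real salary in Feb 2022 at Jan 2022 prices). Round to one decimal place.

24031.3

Real = Nominal ÷ (Index/100) = 35302 ÷ (146.9/100)
     = 35302 ÷ 1.469 = 24031.3138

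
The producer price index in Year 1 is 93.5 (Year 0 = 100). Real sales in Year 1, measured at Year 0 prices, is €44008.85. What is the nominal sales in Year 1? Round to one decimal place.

Nominal = Real × (Index/100) = 44008.85 × (93.5/100)
        = 44008.85 × 0.935 = 41148.2748

41148.3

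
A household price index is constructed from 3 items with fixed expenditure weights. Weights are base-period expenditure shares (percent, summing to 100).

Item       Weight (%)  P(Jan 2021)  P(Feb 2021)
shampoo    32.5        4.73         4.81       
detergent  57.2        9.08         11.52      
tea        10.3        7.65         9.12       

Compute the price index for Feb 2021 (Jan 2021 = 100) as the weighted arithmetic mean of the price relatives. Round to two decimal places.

shampoo: 32.5 × (4.81/4.73) = 32.5 × 1.016913 = 33.0497
detergent: 57.2 × (11.52/9.08) = 57.2 × 1.268722 = 72.5709
tea: 10.3 × (9.12/7.65) = 10.3 × 1.192157 = 12.2792
Index = Σ wᵢ·(p₁ᵢ/p₀ᵢ) = 33.0497 + 72.5709 + 12.2792 = 117.8998

117.90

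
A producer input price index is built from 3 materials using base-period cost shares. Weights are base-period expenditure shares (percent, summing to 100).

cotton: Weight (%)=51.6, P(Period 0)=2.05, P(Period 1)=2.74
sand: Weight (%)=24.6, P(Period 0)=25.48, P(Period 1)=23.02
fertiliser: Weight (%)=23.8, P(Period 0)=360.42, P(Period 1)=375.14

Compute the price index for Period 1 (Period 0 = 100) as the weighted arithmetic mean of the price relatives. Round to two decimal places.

115.96

cotton: 51.6 × (2.74/2.05) = 51.6 × 1.336585 = 68.9678
sand: 24.6 × (23.02/25.48) = 24.6 × 0.903454 = 22.2250
fertiliser: 23.8 × (375.14/360.42) = 23.8 × 1.040841 = 24.7720
Index = Σ wᵢ·(p₁ᵢ/p₀ᵢ) = 68.9678 + 22.2250 + 24.7720 = 115.9648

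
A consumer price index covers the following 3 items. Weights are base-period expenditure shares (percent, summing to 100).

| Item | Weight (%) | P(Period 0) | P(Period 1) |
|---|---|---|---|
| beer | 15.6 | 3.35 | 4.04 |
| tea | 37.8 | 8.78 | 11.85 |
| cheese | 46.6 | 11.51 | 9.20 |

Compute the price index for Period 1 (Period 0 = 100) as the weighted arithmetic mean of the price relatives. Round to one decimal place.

107.1

beer: 15.6 × (4.04/3.35) = 15.6 × 1.205970 = 18.8131
tea: 37.8 × (11.85/8.78) = 37.8 × 1.349658 = 51.0171
cheese: 46.6 × (9.20/11.51) = 46.6 × 0.799305 = 37.2476
Index = Σ wᵢ·(p₁ᵢ/p₀ᵢ) = 18.8131 + 51.0171 + 37.2476 = 107.0778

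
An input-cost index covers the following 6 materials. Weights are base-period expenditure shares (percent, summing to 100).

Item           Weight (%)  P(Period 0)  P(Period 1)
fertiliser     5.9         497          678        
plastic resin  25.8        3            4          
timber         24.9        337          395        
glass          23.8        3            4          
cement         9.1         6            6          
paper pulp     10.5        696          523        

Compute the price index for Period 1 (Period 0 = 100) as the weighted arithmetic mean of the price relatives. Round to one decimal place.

120.4

fertiliser: 5.9 × (678/497) = 5.9 × 1.364185 = 8.0487
plastic resin: 25.8 × (4/3) = 25.8 × 1.333333 = 34.4000
timber: 24.9 × (395/337) = 24.9 × 1.172107 = 29.1855
glass: 23.8 × (4/3) = 23.8 × 1.333333 = 31.7333
cement: 9.1 × (6/6) = 9.1 × 1.000000 = 9.1000
paper pulp: 10.5 × (523/696) = 10.5 × 0.751437 = 7.8901
Index = Σ wᵢ·(p₁ᵢ/p₀ᵢ) = 8.0487 + 34.4000 + 29.1855 + 31.7333 + 9.1000 + 7.8901 = 120.3576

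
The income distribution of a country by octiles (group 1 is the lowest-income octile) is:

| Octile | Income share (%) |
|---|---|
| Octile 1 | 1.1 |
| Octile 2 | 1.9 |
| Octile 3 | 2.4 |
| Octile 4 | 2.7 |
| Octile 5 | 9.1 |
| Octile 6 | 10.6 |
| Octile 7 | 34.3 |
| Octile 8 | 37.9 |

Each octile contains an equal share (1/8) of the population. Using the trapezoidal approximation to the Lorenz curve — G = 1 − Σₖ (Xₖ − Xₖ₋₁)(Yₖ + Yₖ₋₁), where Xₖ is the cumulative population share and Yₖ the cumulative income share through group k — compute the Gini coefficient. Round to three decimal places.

0.563

Cumulative income shares Yₖ: 0.0110, 0.0300, 0.0540, 0.0810, 0.1720, 0.2780, 0.6210, 1.0000
Σ (Xₖ−Xₖ₋₁)(Yₖ+Yₖ₋₁) = (1/8)(0.0110+0.0000) + (1/8)(0.0300+0.0110) + (1/8)(0.0540+0.0300) + (1/8)(0.0810+0.0540) + (1/8)(0.1720+0.0810) + (1/8)(0.2780+0.1720) + (1/8)(0.6210+0.2780) + (1/8)(1.0000+0.6210)
  = 0.0014 + 0.0051 + 0.0105 + 0.0169 + 0.0316 + 0.0562 + 0.1124 + 0.2026 = 0.4367
G = 1 − 0.4367 = 0.5633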